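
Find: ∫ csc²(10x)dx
Since d/dx[-cot(10x)] = 10csc²(10x), integral = -cot(10x)/10 + C

Answer: (-1/10)cot(10x) + C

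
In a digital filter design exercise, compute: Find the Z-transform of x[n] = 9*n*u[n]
Z{n*u[n]}=z/(z-1)^2
By linearity: Z{9*n*u[n]}=9z/(z-1)^2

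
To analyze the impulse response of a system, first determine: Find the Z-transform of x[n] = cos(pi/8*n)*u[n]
Z{cos(w0*n)*u[n]} = z(z - cos(w0))/(z^2-2z*cos(w0)+1)
With w0 = pi/8: X(z) = z(z - cos(pi/8))/(z^2-2z*cos(pi/8)+1)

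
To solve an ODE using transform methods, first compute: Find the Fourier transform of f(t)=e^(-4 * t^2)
The Fourier transform of a Gaussian e^(-a * t^2) is sqrt(pi/a) * e^(-omega^2/(4a)).
With a=4: F(omega)=sqrt(pi)/2 * e^(-omega^2/16)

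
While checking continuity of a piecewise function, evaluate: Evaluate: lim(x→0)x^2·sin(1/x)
Squeeze theorem: -|x^2| ≤ x^2·sin(1/x) ≤ |x^2|
Since x^2 → 0 as x → 0, by squeeze theorem the limit is 0

Answer: 0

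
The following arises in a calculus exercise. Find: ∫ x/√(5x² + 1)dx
Let u = 5x² + 1, du = 10x dx
∫ (1/10)·u^(-1/2) du = √u/5 + C

Answer: √(5x² + 1)/5 + C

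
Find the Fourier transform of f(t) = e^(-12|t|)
Using the standard pair: F{e^(-a|t|)}=2a/(a^2+omega^2)
With a=12: F(omega)=24/(144+omega^2)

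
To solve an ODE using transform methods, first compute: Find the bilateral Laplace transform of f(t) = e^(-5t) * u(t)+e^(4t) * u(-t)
For e^(-5t) * u(t): L = 1/(s + 5), Re(s) > -5
For e^(4t) * u(-t): L = -1/(s-4), Re(s) < 4
Combined: F(s) = 1/(s + 5) - 1/(s-4), -5 < Re(s) < 4

Answer: 1/(s + 5) - 1/(s-4), ROC: -5 < Re(s) < 4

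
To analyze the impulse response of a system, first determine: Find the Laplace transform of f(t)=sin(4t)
L{sin(wt)} = w/(s²+w²)
L{sin(4t)} = 4/(s²+16)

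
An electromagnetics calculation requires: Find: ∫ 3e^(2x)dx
Since d/dx[e^(2x)] = 2e^(2x), we get 3/2 e^(2x)+C

Answer: (3/2)e^(2x)+C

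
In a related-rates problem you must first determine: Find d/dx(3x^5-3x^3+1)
Power rule: d/dx(ax^n)=n·a·x^(n-1)
Term by term: 15·x^4 - 9·x^2

Answer: 15x^4 - 9x^2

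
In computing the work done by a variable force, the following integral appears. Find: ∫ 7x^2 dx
Using power rule: ∫ 7x^2 dx = 7/3 x^3 + C = (7/3)x^3 + C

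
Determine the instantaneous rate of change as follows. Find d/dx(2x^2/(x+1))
Quotient rule: (f/g)' = (f'g - fg')/g²
f = 2x^2, f' = 4x
g = x+1, g' = 1

Answer: (4x·(x+1)-2x^2)/(x+1)²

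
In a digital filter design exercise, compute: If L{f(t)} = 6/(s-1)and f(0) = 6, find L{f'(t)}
L{f'(t)}=s·F(s) - f(0)=6s/(s-1)-6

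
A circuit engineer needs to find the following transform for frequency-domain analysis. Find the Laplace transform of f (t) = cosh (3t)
L{cosh(at)}=s/(s²-a²)
L{cosh(3t)}=s/(s²-9)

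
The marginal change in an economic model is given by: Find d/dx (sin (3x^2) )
Chain rule: d/dx[sin(u)] = cos(u)·u' where u = 3x^2
u' = 6x

Answer: 6x·cos(3x^2)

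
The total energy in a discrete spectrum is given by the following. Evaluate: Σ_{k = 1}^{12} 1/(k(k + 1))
Partial fractions: 1/(k(k+1))=1/k - 1/(k+1)
Telescoping sum: 1(1-1/13)=1·12/13

Answer: 12/13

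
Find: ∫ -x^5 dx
Using power rule: ∫ -x^5 dx = -1/6 x^6+C = (-1/6)x^6+C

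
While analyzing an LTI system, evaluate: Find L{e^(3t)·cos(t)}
First shifting: L{e^(at)f(t)}=F(s-a)
L{cos(t)}=s/(s²+1)
Shift: (s-3)/((s-3)²+1)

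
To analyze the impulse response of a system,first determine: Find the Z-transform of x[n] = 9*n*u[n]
Z{n*u[n]}=z/(z-1)^2
By linearity: Z{9*n*u[n]}=9z/(z-1)^2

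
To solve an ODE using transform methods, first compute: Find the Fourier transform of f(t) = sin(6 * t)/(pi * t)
sin(W*t)/(pi*t)=(W/pi)*sinc(W*t/pi) is the impulse response of the ideal low-pass filter with cutoff W (here W=6).
Its Fourier transform is a rectangular function:
F(omega)=1 for |omega| < 6, 0 otherwise

Answer: rect(omega/12) [i.e., 1 for |omega| < 6, 0 otherwise]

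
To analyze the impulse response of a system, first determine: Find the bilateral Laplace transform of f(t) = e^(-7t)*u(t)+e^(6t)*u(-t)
For e^(-7t)*u(t): L = 1/(s+7), Re(s) > -7
For e^(6t)*u(-t): L = -1/(s-6), Re(s) < 6
Combined: F(s) = 1/(s+7)-1/(s-6), -7 < Re(s) < 6

Answer: 1/(s+7)-1/(s-6), ROC: -7 < Re(s) < 6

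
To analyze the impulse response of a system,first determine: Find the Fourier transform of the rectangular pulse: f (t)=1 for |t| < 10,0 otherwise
F(omega)=integral from -10 to 10 of e^(-j * omega * t) dt
=2 * sin(10 * omega)/omega=20 * sinc(10 * omega/pi)

Answer: 2 * sin(10 * omega)/omega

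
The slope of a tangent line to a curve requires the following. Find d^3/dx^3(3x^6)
Apply power rule 3 times:
d^1: 18x^5
d^2: 90x^4
d^3: 360x^3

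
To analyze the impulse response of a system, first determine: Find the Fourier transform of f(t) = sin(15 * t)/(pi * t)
sin(W*t)/(pi*t)=(W/pi)*sinc(W*t/pi) is the impulse response of the ideal low-pass filter with cutoff W (here W=15).
Its Fourier transform is a rectangular function:
F(omega)=1 for |omega| < 15, 0 otherwise

Answer: rect(omega/30) [i.e., 1 for |omega| < 15, 0 otherwise]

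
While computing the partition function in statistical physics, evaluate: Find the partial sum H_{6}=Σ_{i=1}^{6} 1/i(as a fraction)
H_6 = 1 + 1/2 + 1/3 + ... + 1/6
= 49/20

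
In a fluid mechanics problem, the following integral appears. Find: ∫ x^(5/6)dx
Power rule: ∫ x^(5/6) dx = x^(11/6)/(11/6)+C

Answer: (6/11)·x^(11/6)+C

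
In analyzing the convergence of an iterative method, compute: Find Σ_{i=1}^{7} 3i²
=3·n(n + 1)(2n + 1)/6=3·7·8·15/6=420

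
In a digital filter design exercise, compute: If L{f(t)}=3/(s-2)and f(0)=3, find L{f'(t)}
L{f'(t)}=s·F(s) - f(0)=3s/(s-2) - 3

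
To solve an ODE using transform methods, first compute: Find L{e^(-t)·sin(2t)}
First shifting: L{e^(at)f(t)}=F(s-a)
L{sin(2t)}=2/(s² + 4)
Shift: 2/((s + 1)² + 4)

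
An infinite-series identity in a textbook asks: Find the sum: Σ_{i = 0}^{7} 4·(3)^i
Geometric series: S = a(1 - r^n)/(1 - r)
a = 4, r = 3, n = 8
S = 4(1-6561)/-2 = 13120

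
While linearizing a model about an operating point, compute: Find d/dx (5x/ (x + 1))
Quotient rule: (f/g)' = (f'g - fg')/g²
f = 5x, f' = 5
g = x+1, g' = 1

Answer: (5·(x+1)-5x)/(x+1)²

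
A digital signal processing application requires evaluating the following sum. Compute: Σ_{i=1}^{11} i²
Using formula: Σ i^2 = n(n + 1)(2n + 1)/6 = 11·12·23/6 = 506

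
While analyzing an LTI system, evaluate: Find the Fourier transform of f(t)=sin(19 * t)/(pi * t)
sin(W * t)/(pi * t)=(W/pi) * sinc(W * t/pi) is the impulse response of the ideal low-pass filter with cutoff W (here W=19).
Its Fourier transform is a rectangular function:
F(omega)=1 for |omega| < 19, 0 otherwise

Answer: rect(omega/38) [i.e., 1 for |omega| < 19, 0 otherwise]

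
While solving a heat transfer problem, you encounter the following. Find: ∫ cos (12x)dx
Using substitution u=12x: ∫ cos(u) du/12=sin(u)/12+C

Answer: (1/12)sin(12x)+C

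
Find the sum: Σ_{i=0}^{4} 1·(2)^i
Geometric series: S = a(1 - r^n)/(1 - r)
a = 1, r = 2, n = 5
S = 1(1-32)/-1 = 31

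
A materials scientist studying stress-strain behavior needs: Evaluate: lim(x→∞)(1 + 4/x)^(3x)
Rewrite as [(1+4/x)^x]^3.
lim(1+4/x)^x=e^4, so limit=(e^4)^3=e^12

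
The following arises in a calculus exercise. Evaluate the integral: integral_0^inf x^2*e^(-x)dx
This is a Gamma integral. Substitute u=1x:
integral_0^inf x^2 * e^(-x) dx=(1/1^3) integral_0^inf u^2 * e^(-u) du
=Gamma(3)/1^3=2!/1^3=2/1

Answer: 2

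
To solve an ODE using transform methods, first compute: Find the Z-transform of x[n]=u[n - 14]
Using the time-shift property: Z{u[n-14]}=z^(-14)*z/(z-1)
=z^(-13)/(z-1)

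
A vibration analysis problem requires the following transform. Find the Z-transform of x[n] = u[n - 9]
Using the time-shift property: Z{u[n-9]}=z^(-9) * z/(z-1)
=z^(-8)/(z-1)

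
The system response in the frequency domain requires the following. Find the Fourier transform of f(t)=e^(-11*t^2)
The Fourier transform of a Gaussian e^(-a * t^2) is sqrt(pi/a) * e^(-omega^2/(4a)).
With a = 11: F(omega) = sqrt(pi/11) * e^(-omega^2/44)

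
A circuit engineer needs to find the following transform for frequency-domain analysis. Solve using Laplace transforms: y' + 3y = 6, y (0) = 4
Take L of both sides: sY(s) - 4 + 3Y(s) = 6/s
Y(s)(s + 3) = 6/s + 4
Y(s) = 6/(s(s + 3)) + 4/(s + 3)
Partial fractions: 6/(s(s + 3)) = 2/s - 2/(s + 3)
So Y(s) = 2/s + 2/(s + 3)
Inverse transform (L^(-1){1/s} = 1, L^(-1){1/(s + 3)} = e^(-3t)):

Answer: y(t) = 2 + 2·e^(-3t)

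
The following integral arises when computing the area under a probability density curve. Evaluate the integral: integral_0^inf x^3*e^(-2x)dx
This is a Gamma integral. Substitute u = 2x (du = 2 dx):
integral_0^inf x^3 * e^(-2x) dx = (1/2^4) integral_0^inf u^3 * e^(-u) du
= Gamma(4)/2^4 = 3!/2^4 = 6/16

Answer: 3/8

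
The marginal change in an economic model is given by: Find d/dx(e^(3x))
Chain rule: d/dx[e^u] = e^u · u' where u = 3x
u' = 3

Answer: 3·e^(3x)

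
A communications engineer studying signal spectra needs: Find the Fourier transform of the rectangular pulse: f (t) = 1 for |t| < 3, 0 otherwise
F(omega) = integral from -3 to 3 of e^(-j*omega*t) dt
= 2*sin(3*omega)/omega = 6*sinc(3*omega/pi)

Answer: 2*sin(3*omega)/omega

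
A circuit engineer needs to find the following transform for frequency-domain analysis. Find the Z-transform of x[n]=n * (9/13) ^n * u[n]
Using the property Z{n*a^n*u[n]} = az/(z-a)^2
With a = 9/13: X(z) = (9/13)z/(z - 9/13)^2, |z| > 9/13

Answer: (9/13)z/(z - 9/13)^2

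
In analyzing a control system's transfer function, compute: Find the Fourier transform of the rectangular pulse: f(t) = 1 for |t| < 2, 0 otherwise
F(omega)=integral from -2 to 2 of e^(-j*omega*t) dt
=2*sin(2*omega)/omega=4*sinc(2*omega/pi)

Answer: 2*sin(2*omega)/omega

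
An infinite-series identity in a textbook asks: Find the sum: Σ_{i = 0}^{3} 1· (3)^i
Geometric series: S = a(1 - r^n)/(1 - r)
a = 1, r = 3, n = 4
S = 1(1 - 81)/-2 = 40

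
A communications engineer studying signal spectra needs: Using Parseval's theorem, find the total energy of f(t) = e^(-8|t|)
Parseval's theorem: E=integral |f(t)|^2 dt=(1/2pi) integral |F(omega)|^2 domega
E=integral_{-inf}^{inf} e^(-16|t|) dt=2*integral_0^inf e^(-16t) dt=2/(2*8)=1/8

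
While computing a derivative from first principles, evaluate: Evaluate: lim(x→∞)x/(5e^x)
Apply L'Hôpital 1 times (∞/∞ each time):
Eventually get 1!/(5e^x) → 0

Answer: 0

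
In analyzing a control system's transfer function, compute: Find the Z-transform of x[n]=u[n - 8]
Using the time-shift property: Z{u[n-8]}=z^(-8)*z/(z-1)
=z^(-7)/(z-1)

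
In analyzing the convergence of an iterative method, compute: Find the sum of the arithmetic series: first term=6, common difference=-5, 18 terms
Last term: a_n=6+(18-1)·-5=-79
Sum=n(a_1+a_n)/2=18(6+(-79))/2=-657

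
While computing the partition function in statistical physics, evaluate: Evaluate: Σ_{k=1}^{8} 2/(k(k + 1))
Partial fractions: 2/(k(k + 1))=2/k - 2/(k + 1)
Telescoping sum: 2(1 - 1/9)=2·8/9

Answer: 16/9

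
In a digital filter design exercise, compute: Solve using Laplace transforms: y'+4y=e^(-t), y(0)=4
Take L: sY - 4 + 4Y = 1/(s + 1)
Y(s + 4) = 1/(s + 1) + 4
Y = 1/((s + 1)(s + 4)) + 4/(s + 4)
Partial fractions: 1/((s + 1)(s + 4)) = (1/3)/(s + 1) - (1/3)/(s + 4)
So Y = (1/3)/(s + 1) + (11/3)/(s + 4)
Inverse Laplace transform (L^(-1){1/(s + 1)} = e^(-t), L^(-1){1/(s + 4)} = e^(-4t)):

Answer: y(t) = (1/3)·e^(-t) + (11/3)·e^(-4t)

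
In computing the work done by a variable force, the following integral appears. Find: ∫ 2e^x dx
Since d/dx[e^x] = + e^x, we get 2e^x + C

Answer: 2e^x + C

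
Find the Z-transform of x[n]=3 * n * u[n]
Z{n*u[n]}=z/(z-1)^2
By linearity: Z{3*n*u[n]}=3z/(z-1)^2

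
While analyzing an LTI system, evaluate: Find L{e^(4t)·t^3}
First shifting: L{e^(at)f(t)} = F(s-a)
L{t^3} = 6/s^4
Shift s → s-4: 6/(s-4)^4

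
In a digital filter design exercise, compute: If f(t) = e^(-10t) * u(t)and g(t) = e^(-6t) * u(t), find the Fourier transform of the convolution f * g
By the convolution theorem: F{f*g} = F(omega)*G(omega)
F(omega) = 1/(10 + j*omega), G(omega) = 1/(6 + j*omega)
F{f*g} = 1/((10 + j*omega)(6 + j*omega))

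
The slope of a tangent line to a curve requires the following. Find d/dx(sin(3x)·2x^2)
Product rule: (fg)' = f'g + fg'
f = sin(3x), f' = 3·cos(3x)
g = 2x^2, g' = 4x

Answer: 6·cos(3x)·x^2 + 4·sin(3x)·x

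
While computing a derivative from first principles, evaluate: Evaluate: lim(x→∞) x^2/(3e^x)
Apply L'Hôpital 2 times (∞/∞ each time):
Eventually get 2!/(3e^x) → 0

Answer: 0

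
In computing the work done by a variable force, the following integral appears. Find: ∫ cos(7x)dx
Using substitution u = 7x: ∫ cos(u) du/7 = sin(u)/7+C

Answer: (1/7)sin(7x)+C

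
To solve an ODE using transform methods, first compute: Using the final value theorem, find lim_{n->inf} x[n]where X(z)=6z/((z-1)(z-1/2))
Final value theorem: lim x[n] = lim_{z->1} (z-1)*X(z)
(z-1)*X(z) = 6z/(z-1/2)
As z->1: 6/(1 - 1/2) = 6/(1/2) = 12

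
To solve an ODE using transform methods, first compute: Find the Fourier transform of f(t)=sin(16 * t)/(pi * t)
sin(W*t)/(pi*t) = (W/pi)*sinc(W*t/pi) is the impulse response of the ideal low-pass filter with cutoff W (here W = 16).
Its Fourier transform is a rectangular function:
F(omega) = 1 for |omega| < 16, 0 otherwise

Answer: rect(omega/32) [i.e., 1 for |omega| < 16, 0 otherwise]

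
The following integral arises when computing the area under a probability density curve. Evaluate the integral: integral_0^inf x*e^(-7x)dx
This is a Gamma integral. Substitute u=7x (du=7 dx):
integral_0^inf x * e^(-7x) dx=(1/7^2) integral_0^inf u^1 * e^(-u) du
=Gamma(2)/7^2=1!/7^2=1/49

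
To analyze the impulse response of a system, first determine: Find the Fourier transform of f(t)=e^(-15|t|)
Using the standard pair: F{e^(-a|t|)} = 2a/(a^2 + omega^2)
With a = 15: F(omega) = 30/(225 + omega^2)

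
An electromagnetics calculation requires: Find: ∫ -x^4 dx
Using power rule: ∫ -x^4 dx=-1/5 x^5 + C=(-1/5)x^5 + C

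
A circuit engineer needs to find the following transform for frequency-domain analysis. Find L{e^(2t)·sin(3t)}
First shifting: L{e^(at)f(t)}=F(s-a)
L{sin(3t)}=3/(s²+9)
Shift: 3/((s-2)²+9)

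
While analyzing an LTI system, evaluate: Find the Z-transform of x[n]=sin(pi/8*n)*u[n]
Z{sin(w0*n)*u[n]}=z*sin(w0)/(z^2-2z*cos(w0)+1)
With w0=pi/8: X(z)=z*sin(pi/8)/(z^2-2z*cos(pi/8)+1)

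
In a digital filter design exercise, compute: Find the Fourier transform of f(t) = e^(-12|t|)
Using the standard pair: F{e^(-a|t|)}=2a/(a^2+omega^2)
With a=12: F(omega)=24/(144+omega^2)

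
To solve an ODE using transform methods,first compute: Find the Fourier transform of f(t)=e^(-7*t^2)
The Fourier transform of a Gaussian e^(-a * t^2) is sqrt(pi/a) * e^(-omega^2/(4a)).
With a=7: F(omega)=sqrt(pi/7) * e^(-omega^2/28)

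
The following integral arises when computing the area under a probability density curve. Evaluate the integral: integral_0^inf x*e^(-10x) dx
This is a Gamma integral. Substitute u=10x (du=10 dx):
integral_0^inf x*e^(-10x) dx=(1/10^2) integral_0^inf u^1*e^(-u) du
=Gamma(2)/10^2=1!/10^2=1/100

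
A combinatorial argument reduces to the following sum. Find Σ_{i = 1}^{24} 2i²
= 2·n(n + 1)(2n + 1)/6 = 2·24·25·49/6 = 9800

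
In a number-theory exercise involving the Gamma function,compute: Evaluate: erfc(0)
erfc(x) = 1 - erf(x); erfc(0) = 1 - erf(0) = 1-0 = 1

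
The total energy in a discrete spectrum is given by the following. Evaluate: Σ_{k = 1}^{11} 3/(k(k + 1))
Partial fractions: 3/(k(k+1))=3/k - 3/(k+1)
Telescoping sum: 3(1-1/12)=3·11/12

Answer: 11/4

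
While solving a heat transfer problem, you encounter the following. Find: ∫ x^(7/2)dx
Power rule: ∫ x^(7/2) dx=x^(9/2)/(9/2) + C

Answer: (2/9)·x^(9/2) + C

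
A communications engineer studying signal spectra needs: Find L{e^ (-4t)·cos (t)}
First shifting: L{e^(at)f(t)} = F(s-a)
L{cos(t)} = s/(s²+1)
Shift: (s+4)/((s+4)²+1)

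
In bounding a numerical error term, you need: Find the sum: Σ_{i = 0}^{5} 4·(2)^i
Geometric series: S = a(1 - r^n)/(1 - r)
a = 4, r = 2, n = 6
S = 4(1-64)/-1 = 252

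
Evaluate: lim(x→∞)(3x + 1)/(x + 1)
Divide numerator and denominator by x:
lim (3 + 1/x)/(1 + 1/x) = 3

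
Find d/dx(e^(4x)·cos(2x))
Product rule: (fg)'=f'g+fg'
f=e^(4x), f'=4·e^(4x)
g=cos(2x), g'=-2·sin(2x)

Answer: 4·e^(4x)·cos(2x)-2·e^(4x)·sin(2x)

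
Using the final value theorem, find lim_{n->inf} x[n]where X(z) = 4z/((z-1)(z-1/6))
Final value theorem: lim x[n] = lim_{z->1} (z-1)*X(z)
(z-1)*X(z) = 4z/(z-1/6)
As z->1: 4/(1-1/6) = 4/(5/6) = 24/5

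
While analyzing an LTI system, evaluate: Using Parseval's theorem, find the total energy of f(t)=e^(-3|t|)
Parseval's theorem: E = integral |f(t)|^2 dt = (1/2pi) integral |F(omega)|^2 domega
E = integral_{-inf}^{inf} e^(-6|t|) dt = 2*integral_0^inf e^(-6t) dt = 2/(2*3) = 1/3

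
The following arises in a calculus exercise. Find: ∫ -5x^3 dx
Using power rule: ∫ -5x^3 dx=-5/4 x^4+C=(-5/4)x^4+C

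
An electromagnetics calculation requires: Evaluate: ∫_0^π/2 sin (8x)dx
Antiderivative: -cos(8x)/8
Evaluate at bounds: [-cos(8·π/2)/8] - [-cos(8·0)/8]
=(-(1) + (1))/8=0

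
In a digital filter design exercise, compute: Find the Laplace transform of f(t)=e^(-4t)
L{e^(at)}=1/(s-a)
L{e^(-4t)}=1/(s + 4)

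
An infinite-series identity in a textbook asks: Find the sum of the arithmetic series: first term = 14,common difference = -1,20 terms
Last term: a_n = 14+(20-1)·-1 = -5
Sum = n(a_1+a_n)/2 = 20(14+(-5))/2 = 90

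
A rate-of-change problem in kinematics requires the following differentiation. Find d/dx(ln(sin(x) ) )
Chain rule: d/dx[ln(u)] = u'/u where u = sin(x)
u' = cos(x)

Answer: (cos(x))/(sin(x))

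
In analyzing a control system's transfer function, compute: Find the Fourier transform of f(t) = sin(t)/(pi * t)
sin(W*t)/(pi*t) = (W/pi)*sinc(W*t/pi) is the impulse response of the ideal low-pass filter with cutoff W (here W = 1).
Its Fourier transform is a rectangular function:
F(omega) = 1 for |omega| < 1, 0 otherwise

Answer: rect(omega/2) [i.e., 1 for |omega| < 1, 0 otherwise]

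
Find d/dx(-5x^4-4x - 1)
Power rule: d/dx(ax^n) = n·a·x^(n-1)
Term by term: -20·x^3 - 4

Answer: -20x^3 - 4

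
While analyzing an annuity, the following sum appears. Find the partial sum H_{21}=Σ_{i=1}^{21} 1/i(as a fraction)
H_21=1 + 1/2 + 1/3 + ... + 1/21
=18858053/5173168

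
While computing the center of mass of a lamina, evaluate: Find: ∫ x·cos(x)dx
By parts: u=x, dv=cos(x) dx
du=dx, v=sin(x)
=x·sin(x)+cos(x)+C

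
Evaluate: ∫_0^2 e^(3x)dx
Antiderivative: (1/3)e^(3x)
Evaluate: (1/3)(e^6 - 1)

Answer: (e^6 - 1)/3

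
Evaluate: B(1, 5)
B(x,y) = Γ(x)Γ(y)/Γ(x + y) = (x-1)!(y-1)!/(x + y-1)!
B(1,5) = 0!·4!/5! = 1/5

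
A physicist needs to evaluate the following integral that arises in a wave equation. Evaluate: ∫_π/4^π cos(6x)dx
Antiderivative: sin(6x)/6
Evaluate at bounds: [sin(6·π)/6] - [sin(6·π/4)/6]
=((0) - (-1))/6=1/6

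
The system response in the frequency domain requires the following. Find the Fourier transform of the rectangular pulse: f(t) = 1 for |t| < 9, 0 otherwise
F(omega) = integral from -9 to 9 of e^(-j*omega*t) dt
= 2*sin(9*omega)/omega = 18*sinc(9*omega/pi)

Answer: 2*sin(9*omega)/omega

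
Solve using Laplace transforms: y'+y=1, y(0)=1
Take L of both sides: sY(s)-1+Y(s) = 1/s
Y(s)(s+1) = 1/s+1
Y(s) = 1/(s(s+1))+1/(s+1)
Partial fractions: 1/(s(s+1)) = 1/s - 1/(s+1)
So Y(s) = 1/s
Inverse transform (L^(-1){1/s} = 1, L^(-1){1/(s+1)} = e^(-t)):

Answer: y(t) = 1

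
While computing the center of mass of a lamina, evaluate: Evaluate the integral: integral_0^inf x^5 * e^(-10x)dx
This is a Gamma integral. Substitute u=10x (du=10 dx):
integral_0^inf x^5 * e^(-10x) dx=(1/10^6) integral_0^inf u^5 * e^(-u) du
=Gamma(6)/10^6=5!/10^6=120/1000000

Answer: 3/25000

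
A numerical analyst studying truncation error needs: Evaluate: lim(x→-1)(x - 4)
Polynomial is continuous, so substitute x=-1:
1·(-1) - 4=-5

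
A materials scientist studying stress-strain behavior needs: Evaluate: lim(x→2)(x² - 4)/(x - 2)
Factor: (x² - 4) = (x-2)(x + 2)
Cancel (x-2): lim(x→2) (x + 2) = 4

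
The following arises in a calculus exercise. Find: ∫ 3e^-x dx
Since d/dx[e^-x]=- e^-x, we get -3e^-x + C

Answer: -3e^-x + C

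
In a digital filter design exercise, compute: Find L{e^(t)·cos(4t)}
First shifting: L{e^(at)f(t)} = F(s-a)
L{cos(4t)} = s/(s² + 16)
Shift: (s-1)/((s-1)² + 16)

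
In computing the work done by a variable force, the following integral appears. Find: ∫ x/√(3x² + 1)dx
Let u = 3x²+1, du = 6x dx
∫ (1/6)·u^(-1/2) du = √u/3+C

Answer: √(3x²+1)/3+C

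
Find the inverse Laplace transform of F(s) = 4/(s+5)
L^(-1){4/(s-a)}=c·e^(at)
Here a=-5, c=4

Answer: 4e^(-5t)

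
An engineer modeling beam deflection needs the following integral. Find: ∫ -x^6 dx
Using power rule: ∫ -x^6 dx = -1/7 x^7 + C = (-1/7)x^7 + C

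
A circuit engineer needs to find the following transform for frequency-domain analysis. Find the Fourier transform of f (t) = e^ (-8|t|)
Using the standard pair: F{e^(-a|t|)}=2a/(a^2 + omega^2)
With a=8: F(omega)=16/(64 + omega^2)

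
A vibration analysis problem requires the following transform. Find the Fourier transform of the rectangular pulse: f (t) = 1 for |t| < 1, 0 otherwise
F(omega) = integral from -1 to 1 of e^(-j * omega * t) dt
= 2 * sin(1 * omega)/omega = 2 * sinc(1 * omega/pi)

Answer: 2 * sin(1 * omega)/omega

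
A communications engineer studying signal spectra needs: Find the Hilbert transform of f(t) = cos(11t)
The Hilbert transform shifts each frequency component by -pi/2.
H{cos(wt)} = sin(wt)
With w = 11: H{cos(11t)} = sin(11t)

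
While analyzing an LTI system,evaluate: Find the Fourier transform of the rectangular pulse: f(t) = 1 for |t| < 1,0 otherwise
F(omega) = integral from -1 to 1 of e^(-j*omega*t) dt
= 2*sin(1*omega)/omega = 2*sinc(1*omega/pi)

Answer: 2*sin(1*omega)/omega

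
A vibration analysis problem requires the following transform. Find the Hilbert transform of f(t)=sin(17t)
The Hilbert transform shifts each frequency component by -pi/2.
H{sin(wt)}=-cos(wt)
With w=17: H{sin(17t)}=-cos(17t)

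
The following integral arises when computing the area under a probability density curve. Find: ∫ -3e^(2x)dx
Since d/dx[e^(2x)] = 2e^(2x), we get -3/2 e^(2x)+C

Answer: (-3/2)e^(2x)+C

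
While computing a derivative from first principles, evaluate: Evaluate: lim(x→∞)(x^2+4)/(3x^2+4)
Divide numerator and denominator by x^2:
lim (1+4/x^2)/(3+4/x^2)=1/3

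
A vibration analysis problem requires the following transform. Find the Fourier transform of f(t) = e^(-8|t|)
Using the standard pair: F{e^(-a|t|)}=2a/(a^2+omega^2)
With a=8: F(omega)=16/(64+omega^2)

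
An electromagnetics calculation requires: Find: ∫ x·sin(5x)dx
By parts: u=x, dv=sin(5x) dx
du=dx, v=-cos(5x)/5
=-x·cos(5x)/5+sin(5x)/5²+C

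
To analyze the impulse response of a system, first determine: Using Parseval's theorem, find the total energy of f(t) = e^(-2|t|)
Parseval's theorem: E=integral |f(t)|^2 dt=(1/2pi) integral |F(omega)|^2 domega
E=integral_{-inf}^{inf} e^(-4|t|) dt=2 * integral_0^inf e^(-4t) dt=2/(2 * 2)=1/2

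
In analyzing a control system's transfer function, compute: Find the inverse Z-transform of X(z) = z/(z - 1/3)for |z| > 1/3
Standard pair: z/(z-a) <-> a^n*u[n] for causal signals
With a = 1/3: x[n] = (1/3)^n*u[n]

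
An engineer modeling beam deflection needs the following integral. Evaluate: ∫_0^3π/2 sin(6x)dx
Antiderivative: -cos(6x)/6
Evaluate at bounds: [-cos(6·3π/2)/6] - [-cos(6·0)/6]
= (-(-1) + (1))/6 = 1/3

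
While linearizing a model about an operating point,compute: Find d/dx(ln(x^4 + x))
Chain rule: d/dx[ln(u)] = u'/u where u = x^4+x
u' = 4x^3+1

Answer: (4x^3+1)/(x^4+x)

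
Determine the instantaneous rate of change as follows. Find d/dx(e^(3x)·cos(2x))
Product rule: (fg)' = f'g+fg'
f = e^(3x), f' = 3·e^(3x)
g = cos(2x), g' = -2·sin(2x)

Answer: 3·e^(3x)·cos(2x)-2·e^(3x)·sin(2x)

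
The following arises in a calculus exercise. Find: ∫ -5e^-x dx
Since d/dx[e^-x] = - e^-x, we get 5e^-x+C

Answer: 5e^-x+C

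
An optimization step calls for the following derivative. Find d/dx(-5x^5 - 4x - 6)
Power rule: d/dx(ax^n)=n·a·x^(n-1)
Term by term: -25·x^4 - 4

Answer: -25x^4 - 4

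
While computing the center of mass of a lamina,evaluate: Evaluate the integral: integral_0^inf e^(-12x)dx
integral_0^inf e^(-12x) dx=[-1/12*e^(-12x)]_0^inf
=0 - (-1/12)=1/12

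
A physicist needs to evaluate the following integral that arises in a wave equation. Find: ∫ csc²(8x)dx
Since d/dx[-cot(8x)]=8csc²(8x), integral=-cot(8x)/8+C

Answer: (-1/8)cot(8x)+C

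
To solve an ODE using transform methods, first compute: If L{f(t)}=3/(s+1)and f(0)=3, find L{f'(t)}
L{f'(t)}=s·F(s) - f(0)=3s/(s+1)-3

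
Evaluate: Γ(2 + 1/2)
Γ(n + 1/2) = (2n)!√π/(4^n·n!)
= 24√π/(16·2) = (3/4)·√π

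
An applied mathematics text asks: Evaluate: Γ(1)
Γ(n)=(n-1)! for positive integers
Γ(1)=0!=1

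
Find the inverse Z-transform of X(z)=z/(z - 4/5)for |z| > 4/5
Standard pair: z/(z-a) <-> a^n*u[n] for causal signals
With a=4/5: x[n]=(4/5)^n*u[n]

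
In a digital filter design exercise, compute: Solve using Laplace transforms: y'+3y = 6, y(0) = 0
Take L of both sides: sY(s) - 0 + 3Y(s) = 6/s
Y(s)(s + 3) = 6/s + 0
Y(s) = 6/(s(s + 3)) + 0/(s + 3)
Partial fractions: 6/(s(s + 3)) = 2/s - 2/(s + 3)
So Y(s) = 2/s - 2/(s + 3)
Inverse transform (L^(-1){1/s} = 1, L^(-1){1/(s + 3)} = e^(-3t)):

Answer: y(t) = 2 - 2·e^(-3t)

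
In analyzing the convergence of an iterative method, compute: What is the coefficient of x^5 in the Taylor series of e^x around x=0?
Taylor series of e^x = Σ x^n/n!
Coefficient of x^5 = 1/5! = 1/120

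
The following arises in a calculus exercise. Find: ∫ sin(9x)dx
Using substitution u=9x: ∫ sin(u) du/9=-cos(u)/9+C

Answer: (-1/9)cos(9x)+C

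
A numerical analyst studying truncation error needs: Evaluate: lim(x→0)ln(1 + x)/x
L'Hôpital (0/0): lim 1/(1+x) / 1 = 1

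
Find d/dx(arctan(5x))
d/dx[arctan(u)] = u'/(1 + u²), u = 5x, u' = 5

Answer: 5/(1 + 25x²)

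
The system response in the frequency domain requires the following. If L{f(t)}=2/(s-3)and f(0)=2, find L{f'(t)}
L{f'(t)} = s·F(s) - f(0) = 2s/(s-3)-2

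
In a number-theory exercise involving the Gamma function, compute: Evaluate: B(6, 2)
B(x,y) = Γ(x)Γ(y)/Γ(x + y) = (x-1)!(y-1)!/(x + y-1)!
B(6,2) = 5!·1!/7! = 1/42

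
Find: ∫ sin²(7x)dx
Using identity sin²(u)=(1 - cos(2u))/2:
∫ (1 - cos(14x))/2 dx=x/2 - sin(14x)/28 + C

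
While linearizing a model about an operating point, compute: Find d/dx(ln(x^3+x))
Chain rule: d/dx[ln(u)]=u'/u where u=x^3+x
u'=3x^2+1

Answer: (3x^2+1)/(x^3+x)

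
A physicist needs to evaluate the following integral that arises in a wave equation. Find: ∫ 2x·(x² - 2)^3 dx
Let u = x² - 2, du = 2x dx
∫ u^3 du = u^4/4 + C

Answer: (x² - 2)^4/4 + C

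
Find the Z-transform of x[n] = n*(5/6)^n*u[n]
Using the property Z{n*a^n*u[n]}=az/(z-a)^2
With a=5/6: X(z)=(5/6)z/(z - 5/6)^2, |z| > 5/6

Answer: (5/6)z/(z - 5/6)^2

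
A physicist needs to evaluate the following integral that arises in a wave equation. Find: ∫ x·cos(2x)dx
By parts: u=x, dv=cos(2x) dx
du=dx, v=sin(2x)/2
=x·sin(2x)/2 + cos(2x)/2² + C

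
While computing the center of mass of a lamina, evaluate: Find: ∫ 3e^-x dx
Since d/dx[e^-x] = - e^-x, we get -3e^-x+C

Answer: -3e^-x+C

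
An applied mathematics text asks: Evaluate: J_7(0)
J_n(0) = 0 for all n > 0 (Bessel function of first kind)
J_7(0) = 0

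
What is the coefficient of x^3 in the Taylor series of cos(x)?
cos(x) has only even powers. Coefficient of x^3=0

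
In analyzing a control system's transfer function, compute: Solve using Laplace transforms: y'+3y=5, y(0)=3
Take L of both sides: sY(s) - 3 + 3Y(s)=5/s
Y(s)(s + 3)=5/s + 3
Y(s)=5/(s(s + 3)) + 3/(s + 3)
Partial fractions: 5/(s(s + 3))=(5/3)/s - (5/3)/(s + 3)
So Y(s)=(5/3)/s + (4/3)/(s + 3)
Inverse transform (L^(-1){1/s}=1, L^(-1){1/(s + 3)}=e^(-3t)):

Answer: y(t)=5/3 + (4/3)·e^(-3t)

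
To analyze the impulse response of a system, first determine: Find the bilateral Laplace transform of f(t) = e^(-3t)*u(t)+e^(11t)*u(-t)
For e^(-3t) * u(t): L=1/(s+3), Re(s) > -3
For e^(11t) * u(-t): L=-1/(s-11), Re(s) < 11
Combined: F(s)=1/(s+3)-1/(s-11), -3 < Re(s) < 11

Answer: 1/(s+3)-1/(s-11), ROC: -3 < Re(s) < 11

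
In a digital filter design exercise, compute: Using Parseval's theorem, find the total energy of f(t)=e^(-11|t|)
Parseval's theorem: E = integral |f(t)|^2 dt = (1/2pi) integral |F(omega)|^2 domega
E = integral_{-inf}^{inf} e^(-22|t|) dt = 2 * integral_0^inf e^(-22t) dt = 2/(2 * 11) = 1/11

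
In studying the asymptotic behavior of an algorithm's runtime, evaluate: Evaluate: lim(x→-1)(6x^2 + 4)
Polynomial is continuous, so substitute x=-1:
6·(-1)^2+4=10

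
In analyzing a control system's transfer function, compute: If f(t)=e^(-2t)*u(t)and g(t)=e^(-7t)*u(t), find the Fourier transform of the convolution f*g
By the convolution theorem: F{f * g}=F(omega) * G(omega)
F(omega)=1/(2 + j * omega), G(omega)=1/(7 + j * omega)
F{f * g}=1/((2 + j * omega)(7 + j * omega))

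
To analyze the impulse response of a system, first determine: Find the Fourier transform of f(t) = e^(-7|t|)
Using the standard pair: F{e^(-a|t|)}=2a/(a^2 + omega^2)
With a=7: F(omega)=14/(49 + omega^2)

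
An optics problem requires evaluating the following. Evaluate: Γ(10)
Γ(n) = (n-1)! for positive integers
Γ(10) = 9! = 362880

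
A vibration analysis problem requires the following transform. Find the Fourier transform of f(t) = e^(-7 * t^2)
The Fourier transform of a Gaussian e^(-a * t^2) is sqrt(pi/a) * e^(-omega^2/(4a)).
With a=7: F(omega)=sqrt(pi/7) * e^(-omega^2/28)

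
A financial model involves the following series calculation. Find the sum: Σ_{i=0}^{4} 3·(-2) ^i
Geometric series: S = a(1 - r^n)/(1 - r)
a = 3, r = -2, n = 5
S = 3(1 + 32)/3 = 33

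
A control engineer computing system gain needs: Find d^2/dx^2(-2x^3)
Apply power rule 2 times:
d^1: -6x^2
d^2: -12x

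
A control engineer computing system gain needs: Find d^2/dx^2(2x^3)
Apply power rule 2 times:
d^1: 6x^2
d^2: 12x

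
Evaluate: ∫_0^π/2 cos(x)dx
Antiderivative: sin(x)
Evaluate at bounds: [sin(1·π/2)/1] - [sin(1·0)/1]
=((1) - (0))/1=1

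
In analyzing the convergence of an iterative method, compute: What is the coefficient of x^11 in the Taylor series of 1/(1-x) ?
1/(1-x) = Σ x^n for |x|<1
All coefficients are 1

Answer: 1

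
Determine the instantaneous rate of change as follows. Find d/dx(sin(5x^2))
Chain rule: d/dx[sin(u)] = cos(u)·u' where u = 5x^2
u' = 10x

Answer: 10x·cos(5x^2)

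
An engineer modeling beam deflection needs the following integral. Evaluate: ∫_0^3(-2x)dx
Step 1: Find antiderivative F(x) = -x^2
Step 2: F(3) - F(0) = -9 - (0) = -9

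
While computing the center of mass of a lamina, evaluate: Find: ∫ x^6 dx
Using power rule: ∫ x^6 dx=1/7 x^7+C=(1/7)x^7+C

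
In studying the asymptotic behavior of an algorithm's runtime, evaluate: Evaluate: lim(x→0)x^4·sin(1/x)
Squeeze theorem: -|x^4| ≤ x^4·sin(1/x) ≤ |x^4|
Since x^4 → 0 as x → 0, by squeeze theorem the limit is 0

Answer: 0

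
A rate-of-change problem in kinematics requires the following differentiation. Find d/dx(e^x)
Chain rule: d/dx[e^u]=e^u · u' where u=x
u'=1

Answer: 1·e^x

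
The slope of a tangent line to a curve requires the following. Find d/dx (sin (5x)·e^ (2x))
Product rule: (fg)'=f'g+fg'
f=sin(5x), f'=5·cos(5x)
g=e^(2x), g'=2·e^(2x)

Answer: 5·cos(5x)·e^(2x)+2·sin(5x)·e^(2x)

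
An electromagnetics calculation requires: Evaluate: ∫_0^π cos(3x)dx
Antiderivative: sin(3x)/3
Evaluate at bounds: [sin(3·π)/3] - [sin(3·0)/3]
=((0) - (0))/3=0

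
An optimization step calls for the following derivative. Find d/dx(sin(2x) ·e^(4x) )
Product rule: (fg)' = f'g+fg'
f = sin(2x), f' = 2·cos(2x)
g = e^(4x), g' = 4·e^(4x)

Answer: 2·cos(2x)·e^(4x)+4·sin(2x)·e^(4x)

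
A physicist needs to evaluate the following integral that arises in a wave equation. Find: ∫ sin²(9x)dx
Using identity sin²(u) = (1 - cos(2u))/2:
∫ (1 - cos(18x))/2 dx = x/2 - sin(18x)/36+C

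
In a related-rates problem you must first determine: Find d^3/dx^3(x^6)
Apply power rule 3 times:
d^1: 6x^5
d^2: 30x^4
d^3: 120x^3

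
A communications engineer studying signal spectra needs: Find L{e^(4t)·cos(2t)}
First shifting: L{e^(at)f(t)}=F(s-a)
L{cos(2t)}=s/(s² + 4)
Shift: (s-4)/((s-4)² + 4)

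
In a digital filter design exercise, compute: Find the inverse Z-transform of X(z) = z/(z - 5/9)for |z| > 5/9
Standard pair: z/(z-a) <-> a^n*u[n] for causal signals
With a=5/9: x[n]=(5/9)^n*u[n]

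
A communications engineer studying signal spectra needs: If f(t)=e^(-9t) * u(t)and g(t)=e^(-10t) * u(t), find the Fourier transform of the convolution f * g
By the convolution theorem: F{f * g} = F(omega) * G(omega)
F(omega) = 1/(9+j * omega), G(omega) = 1/(10+j * omega)
F{f * g} = 1/((9+j * omega)(10+j * omega))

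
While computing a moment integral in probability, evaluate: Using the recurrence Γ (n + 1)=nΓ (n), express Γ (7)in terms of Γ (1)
Γ(7)=6Γ(6)=6·5Γ(5)=...=6!·Γ(1)=720·Γ(1)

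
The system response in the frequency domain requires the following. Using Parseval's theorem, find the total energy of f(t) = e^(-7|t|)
Parseval's theorem: E=integral |f(t)|^2 dt=(1/2pi) integral |F(omega)|^2 domega
E=integral_{-inf}^{inf} e^(-14|t|) dt=2 * integral_0^inf e^(-14t) dt=2/(2 * 7)=1/7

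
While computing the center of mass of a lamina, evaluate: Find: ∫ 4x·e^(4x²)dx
Let u = 4x², du = 8x dx
∫ (1/2)e^u du = e^u/2 + C

Answer: e^(4x²)/2 + C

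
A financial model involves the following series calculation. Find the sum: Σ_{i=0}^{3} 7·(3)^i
Geometric series: S = a(1 - r^n)/(1 - r)
a = 7, r = 3, n = 4
S = 7(1 - 81)/-2 = 280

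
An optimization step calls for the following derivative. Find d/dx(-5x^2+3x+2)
Power rule: d/dx(ax^n) = n·a·x^(n-1)
Term by term: -10·x+3

Answer: -10x+3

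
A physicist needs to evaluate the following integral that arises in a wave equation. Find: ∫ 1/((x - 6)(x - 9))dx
Partial fractions: 1/((x-6)(x-9))=A/(x-6)+B/(x-9)
A=-1/3, B=1/3
∫ [-1/3· 1/(x-6)+1/3· 1/(x-9)] dx
=(1/3)[ln|x-9| - ln|x-6|]+C

Answer: (1/3)·ln|(x-9)/(x-6)|+C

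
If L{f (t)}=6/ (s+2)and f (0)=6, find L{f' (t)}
L{f'(t)} = s·F(s) - f(0) = 6s/(s + 2) - 6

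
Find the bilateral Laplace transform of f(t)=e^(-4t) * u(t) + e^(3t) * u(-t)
For e^(-4t) * u(t): L=1/(s+4), Re(s) > -4
For e^(3t) * u(-t): L=-1/(s-3), Re(s) < 3
Combined: F(s)=1/(s+4)-1/(s-3), -4 < Re(s) < 3

Answer: 1/(s+4)-1/(s-3), ROC: -4 < Re(s) < 3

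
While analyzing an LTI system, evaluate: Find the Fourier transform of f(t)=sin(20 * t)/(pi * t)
sin(W * t)/(pi * t)=(W/pi) * sinc(W * t/pi) is the impulse response of the ideal low-pass filter with cutoff W (here W=20).
Its Fourier transform is a rectangular function:
F(omega)=1 for |omega| < 20, 0 otherwise

Answer: rect(omega/40) [i.e., 1 for |omega| < 20, 0 otherwise]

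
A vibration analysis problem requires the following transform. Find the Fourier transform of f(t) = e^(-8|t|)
Using the standard pair: F{e^(-a|t|)} = 2a/(a^2+omega^2)
With a = 8: F(omega) = 16/(64+omega^2)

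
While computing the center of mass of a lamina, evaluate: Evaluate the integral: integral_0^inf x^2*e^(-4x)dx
This is a Gamma integral. Substitute u = 4x (du = 4 dx):
integral_0^inf x^2*e^(-4x) dx = (1/4^3) integral_0^inf u^2*e^(-u) du
= Gamma(3)/4^3 = 2!/4^3 = 2/64

Answer: 1/32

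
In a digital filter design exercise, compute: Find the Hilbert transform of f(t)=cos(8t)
The Hilbert transform shifts each frequency component by -pi/2.
H{cos(wt)}=sin(wt)
With w=8: H{cos(8t)}=sin(8t)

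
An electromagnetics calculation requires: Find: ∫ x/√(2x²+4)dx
Let u = 2x²+4, du = 4x dx
∫ (1/4)·u^(-1/2) du = √u/2+C

Answer: √(2x²+4)/2+C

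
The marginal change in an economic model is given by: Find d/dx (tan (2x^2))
Chain rule: d/dx[tan(u)]=sec²(u)·u' where u=2x^2
u'=4x

Answer: 4x·sec²(2x^2)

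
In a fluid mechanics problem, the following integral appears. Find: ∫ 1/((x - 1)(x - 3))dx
Partial fractions: 1/((x-1)(x-3)) = A/(x-1) + B/(x-3)
A = -1/2, B = 1/2
∫ [-1/2· 1/(x-1) + 1/2· 1/(x-3)] dx
= (1/2)[ln|x-3| - ln|x-1|] + C

Answer: (1/2)·ln|(x-3)/(x-1)| + C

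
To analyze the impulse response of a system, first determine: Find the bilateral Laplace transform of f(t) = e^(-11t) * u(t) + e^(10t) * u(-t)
For e^(-11t)*u(t): L=1/(s+11), Re(s) > -11
For e^(10t)*u(-t): L=-1/(s-10), Re(s) < 10
Combined: F(s)=1/(s+11)-1/(s-10), -11 < Re(s) < 10

Answer: 1/(s+11)-1/(s-10), ROC: -11 < Re(s) < 10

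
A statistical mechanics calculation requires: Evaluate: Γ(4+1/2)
Γ(n + 1/2)=(2n)!√π/(4^n·n!)
=40320√π/(256·24)=(105/16)·√π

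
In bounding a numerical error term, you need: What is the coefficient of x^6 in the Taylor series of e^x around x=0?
Taylor series of e^x = Σ x^n/n!
Coefficient of x^6 = 1/6! = 1/720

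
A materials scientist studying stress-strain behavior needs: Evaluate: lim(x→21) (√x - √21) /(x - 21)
Multiply by conjugate (√x + √21)/(√x + √21):
=(x - 21)/((x - 21)(√x + √21))=1/(√x + √21)
As x → 21: 1/(2√21)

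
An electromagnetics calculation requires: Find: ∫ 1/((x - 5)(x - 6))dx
Partial fractions: 1/((x-5)(x-6))=A/(x-5)+B/(x-6)
A=-1, B=1
∫ [-1· 1/(x-5)+1· 1/(x-6)] dx
=(1)[ln|x-6| - ln|x-5|]+C

Answer: ln|(x-6)/(x-5)|+C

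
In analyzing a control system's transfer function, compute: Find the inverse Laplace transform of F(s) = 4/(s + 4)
L^(-1){4/(s-a)}=c·e^(at)
Here a=-4, c=4

Answer: 4e^(-4t)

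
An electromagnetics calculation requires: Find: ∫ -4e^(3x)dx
Since d/dx[e^(3x)]=3e^(3x), we get -4/3 e^(3x) + C

Answer: (-4/3)e^(3x) + C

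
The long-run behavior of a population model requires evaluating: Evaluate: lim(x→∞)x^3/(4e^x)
Apply L'Hôpital 3 times (∞/∞ each time):
Eventually get 3!/(4e^x) → 0

Answer: 0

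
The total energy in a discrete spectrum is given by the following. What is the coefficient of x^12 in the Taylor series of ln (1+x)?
ln(1+x)=Σ (-1)^(n+1) x^n/n
Coefficient of x^12=(-1)^13/12=-1/12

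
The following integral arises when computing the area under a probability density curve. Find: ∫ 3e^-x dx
Since d/dx[e^-x]=- e^-x, we get -3e^-x+C

Answer: -3e^-x+C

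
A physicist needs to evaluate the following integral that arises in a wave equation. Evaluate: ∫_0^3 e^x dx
Antiderivative: e^x
Evaluate: (e^3 - 1)

Answer: e^3 - 1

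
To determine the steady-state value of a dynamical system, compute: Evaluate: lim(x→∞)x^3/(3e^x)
Apply L'Hôpital 3 times (∞/∞ each time):
Eventually get 3!/(3e^x) → 0

Answer: 0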